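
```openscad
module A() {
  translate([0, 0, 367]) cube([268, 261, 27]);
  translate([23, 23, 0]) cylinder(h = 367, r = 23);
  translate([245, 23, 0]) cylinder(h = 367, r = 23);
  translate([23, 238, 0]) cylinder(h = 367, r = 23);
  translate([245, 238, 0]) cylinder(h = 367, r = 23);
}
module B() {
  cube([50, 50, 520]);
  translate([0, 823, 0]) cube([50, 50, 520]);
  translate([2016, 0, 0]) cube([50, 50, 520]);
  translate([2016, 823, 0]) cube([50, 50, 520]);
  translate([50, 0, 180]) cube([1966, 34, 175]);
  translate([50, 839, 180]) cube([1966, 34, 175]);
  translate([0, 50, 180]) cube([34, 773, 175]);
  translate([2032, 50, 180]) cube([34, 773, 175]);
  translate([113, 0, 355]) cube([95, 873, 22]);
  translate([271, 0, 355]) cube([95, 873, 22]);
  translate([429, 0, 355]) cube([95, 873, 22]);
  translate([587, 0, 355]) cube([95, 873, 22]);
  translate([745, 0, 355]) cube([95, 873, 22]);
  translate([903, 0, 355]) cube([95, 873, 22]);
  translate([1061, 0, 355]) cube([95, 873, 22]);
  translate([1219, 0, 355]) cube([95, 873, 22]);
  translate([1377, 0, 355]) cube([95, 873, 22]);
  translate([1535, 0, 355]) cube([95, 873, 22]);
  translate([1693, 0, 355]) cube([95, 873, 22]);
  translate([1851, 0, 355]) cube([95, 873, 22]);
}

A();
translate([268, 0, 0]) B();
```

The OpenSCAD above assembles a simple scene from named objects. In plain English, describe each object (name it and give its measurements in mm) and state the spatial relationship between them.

A is a four-legged stool. The seat is a 268×261×27 mm slab whose top surface is at z = 394 mm; four round legs, each 46 mm in diameter, run from the floor (z = 0) to the underside of the seat, each leg's axis is inset half a diameter from the nearest pair of seat edges (so the leg's bounding box is flush with the corner).

B is a bed frame 2066 mm long (x) by 873 mm wide (y). Four 50×50 mm corner posts, 520 mm tall, at the corners of the footprint. Four rails of 34 mm thickness and 175 mm height run between adjacent posts with their undersides at z = 180 mm, their outer faces flush with the outside of the frame (the two x-running rails run between the posts' inner faces; the two y-running rails run between the posts' inner faces). 12 slats, each 95 mm wide (x) and 22 mm thick, lie across the top of the two x-running rails, running the full 873 mm width of the frame in y; the slats are evenly spaced along x between the inner faces of the end posts with equal gaps (rounded down to the nearest mm) at the −x end and between each pair — any rounding remainder accumulates at the +x end.

The bed frame is against the stool's +x side, with their −y faces flush.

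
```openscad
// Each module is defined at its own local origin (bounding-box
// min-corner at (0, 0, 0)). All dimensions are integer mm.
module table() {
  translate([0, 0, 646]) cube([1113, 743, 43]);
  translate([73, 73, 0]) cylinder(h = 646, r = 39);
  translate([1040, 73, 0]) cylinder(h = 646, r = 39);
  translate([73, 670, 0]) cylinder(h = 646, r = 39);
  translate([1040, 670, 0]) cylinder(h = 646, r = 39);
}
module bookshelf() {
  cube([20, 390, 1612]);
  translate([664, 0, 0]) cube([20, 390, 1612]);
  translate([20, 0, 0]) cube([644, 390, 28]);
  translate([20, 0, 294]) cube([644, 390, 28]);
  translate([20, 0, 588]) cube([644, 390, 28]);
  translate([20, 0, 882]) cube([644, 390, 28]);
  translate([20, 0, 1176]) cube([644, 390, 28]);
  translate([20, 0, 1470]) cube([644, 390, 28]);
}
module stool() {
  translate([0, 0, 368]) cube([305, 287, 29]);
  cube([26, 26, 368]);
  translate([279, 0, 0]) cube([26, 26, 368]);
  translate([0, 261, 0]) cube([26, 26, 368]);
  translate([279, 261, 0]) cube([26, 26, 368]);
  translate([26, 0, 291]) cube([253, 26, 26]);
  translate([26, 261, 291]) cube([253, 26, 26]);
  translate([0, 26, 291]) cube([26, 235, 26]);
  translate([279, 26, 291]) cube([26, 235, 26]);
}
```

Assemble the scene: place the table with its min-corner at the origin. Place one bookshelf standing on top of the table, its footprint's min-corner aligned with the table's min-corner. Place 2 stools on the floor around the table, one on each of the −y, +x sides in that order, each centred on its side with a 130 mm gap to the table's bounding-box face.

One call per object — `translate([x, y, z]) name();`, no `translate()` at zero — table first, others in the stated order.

table();
translate([0, 0, 689]) bookshelf();
translate([404, -417, 0]) stool();
translate([1243, 228, 0]) stool();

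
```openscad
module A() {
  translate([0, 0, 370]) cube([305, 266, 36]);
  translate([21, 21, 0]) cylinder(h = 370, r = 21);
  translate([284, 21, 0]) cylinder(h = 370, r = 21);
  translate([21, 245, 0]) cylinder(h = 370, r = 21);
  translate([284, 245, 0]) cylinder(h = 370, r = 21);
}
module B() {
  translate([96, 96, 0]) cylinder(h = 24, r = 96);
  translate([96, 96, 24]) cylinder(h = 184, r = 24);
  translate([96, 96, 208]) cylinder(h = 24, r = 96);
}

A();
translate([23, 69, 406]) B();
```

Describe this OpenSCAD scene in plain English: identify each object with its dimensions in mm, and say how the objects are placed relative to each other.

A is a four-legged stool. The seat is 305×266 mm, 36 mm thick, top at z = 406 mm. It stands on four round legs, each 42 mm in diameter, from z = 0 to the seat underside, each leg's axis is inset half a diameter from the nearest pair of seat edges (so the leg's bounding box is flush with the corner).

B is a spool: two coaxial disc flanges of radius 96 mm and thickness 24 mm, joined by a core cylinder of radius 24 mm and height 184 mm. The lower flange rests on z = 0 and the three cylinders share a vertical axis.

The spool is on top of the stool.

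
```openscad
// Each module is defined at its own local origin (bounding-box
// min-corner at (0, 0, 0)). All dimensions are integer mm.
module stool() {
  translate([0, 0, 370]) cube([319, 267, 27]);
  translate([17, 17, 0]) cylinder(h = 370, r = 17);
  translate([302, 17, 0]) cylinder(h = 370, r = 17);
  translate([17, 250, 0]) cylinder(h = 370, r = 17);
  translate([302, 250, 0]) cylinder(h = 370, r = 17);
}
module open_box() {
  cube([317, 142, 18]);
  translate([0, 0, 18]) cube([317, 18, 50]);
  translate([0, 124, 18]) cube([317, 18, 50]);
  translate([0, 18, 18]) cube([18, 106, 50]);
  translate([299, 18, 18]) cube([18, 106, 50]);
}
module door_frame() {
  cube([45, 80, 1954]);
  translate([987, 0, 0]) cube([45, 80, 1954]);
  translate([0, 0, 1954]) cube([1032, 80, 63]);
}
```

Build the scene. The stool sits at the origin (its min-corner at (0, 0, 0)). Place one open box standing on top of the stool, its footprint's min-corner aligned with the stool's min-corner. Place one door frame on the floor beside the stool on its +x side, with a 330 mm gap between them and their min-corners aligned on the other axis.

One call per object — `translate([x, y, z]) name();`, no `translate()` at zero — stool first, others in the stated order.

stool();
translate([0, 0, 397]) open_box();
translate([649, 0, 0]) door_frame();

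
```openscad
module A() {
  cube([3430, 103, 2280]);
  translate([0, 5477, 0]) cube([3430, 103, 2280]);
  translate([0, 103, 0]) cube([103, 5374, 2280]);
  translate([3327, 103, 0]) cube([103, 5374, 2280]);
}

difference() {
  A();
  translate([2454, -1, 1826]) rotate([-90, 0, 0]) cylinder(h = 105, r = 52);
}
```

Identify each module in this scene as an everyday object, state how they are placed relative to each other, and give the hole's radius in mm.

A is a house frame. The house frame has a circular hole through its front wall. The hole's radius is 52 mm.

The subtracted cylinder has r = 52 mm.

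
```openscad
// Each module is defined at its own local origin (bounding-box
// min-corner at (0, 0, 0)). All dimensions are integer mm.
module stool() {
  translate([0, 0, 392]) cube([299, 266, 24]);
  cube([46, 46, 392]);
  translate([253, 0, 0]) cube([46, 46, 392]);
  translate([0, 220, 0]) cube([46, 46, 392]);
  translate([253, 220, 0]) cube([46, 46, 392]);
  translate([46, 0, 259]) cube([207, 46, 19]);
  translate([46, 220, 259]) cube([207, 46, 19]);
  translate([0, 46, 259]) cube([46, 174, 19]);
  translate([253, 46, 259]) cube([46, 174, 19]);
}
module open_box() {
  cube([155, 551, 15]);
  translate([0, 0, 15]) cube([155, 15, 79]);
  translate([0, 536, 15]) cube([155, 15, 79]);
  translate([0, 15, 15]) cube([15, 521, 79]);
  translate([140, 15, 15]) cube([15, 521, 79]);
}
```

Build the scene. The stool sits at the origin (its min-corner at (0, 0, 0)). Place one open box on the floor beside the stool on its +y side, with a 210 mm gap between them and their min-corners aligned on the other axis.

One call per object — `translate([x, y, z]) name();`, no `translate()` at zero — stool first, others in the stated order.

stool();
translate([0, 476, 0]) open_box();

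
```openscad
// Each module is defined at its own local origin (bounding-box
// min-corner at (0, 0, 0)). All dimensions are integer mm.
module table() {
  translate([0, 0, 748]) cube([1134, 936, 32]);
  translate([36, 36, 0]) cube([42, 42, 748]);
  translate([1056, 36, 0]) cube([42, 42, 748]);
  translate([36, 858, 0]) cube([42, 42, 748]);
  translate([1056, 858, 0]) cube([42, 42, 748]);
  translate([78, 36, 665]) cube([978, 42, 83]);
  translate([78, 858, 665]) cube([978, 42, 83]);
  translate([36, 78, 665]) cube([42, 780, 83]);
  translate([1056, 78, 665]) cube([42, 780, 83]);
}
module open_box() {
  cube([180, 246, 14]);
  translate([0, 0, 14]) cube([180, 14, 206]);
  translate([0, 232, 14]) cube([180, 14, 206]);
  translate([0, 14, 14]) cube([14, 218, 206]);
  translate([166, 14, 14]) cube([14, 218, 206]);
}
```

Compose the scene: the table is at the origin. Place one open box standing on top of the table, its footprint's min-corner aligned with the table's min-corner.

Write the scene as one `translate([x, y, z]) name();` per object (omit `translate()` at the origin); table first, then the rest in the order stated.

table();
translate([0, 0, 780]) open_box();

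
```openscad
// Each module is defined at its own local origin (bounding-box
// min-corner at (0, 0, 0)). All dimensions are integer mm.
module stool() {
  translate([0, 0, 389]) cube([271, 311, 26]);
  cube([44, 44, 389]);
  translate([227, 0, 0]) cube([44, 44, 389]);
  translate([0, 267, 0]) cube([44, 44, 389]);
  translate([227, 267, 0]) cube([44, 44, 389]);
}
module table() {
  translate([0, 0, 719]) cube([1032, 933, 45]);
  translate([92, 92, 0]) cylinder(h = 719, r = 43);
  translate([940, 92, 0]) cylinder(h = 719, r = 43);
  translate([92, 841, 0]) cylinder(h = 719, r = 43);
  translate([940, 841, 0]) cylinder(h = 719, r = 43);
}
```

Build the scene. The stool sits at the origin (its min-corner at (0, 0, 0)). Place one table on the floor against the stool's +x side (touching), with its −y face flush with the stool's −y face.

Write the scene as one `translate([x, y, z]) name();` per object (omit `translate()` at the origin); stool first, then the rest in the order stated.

stool();
translate([271, 0, 0]) table();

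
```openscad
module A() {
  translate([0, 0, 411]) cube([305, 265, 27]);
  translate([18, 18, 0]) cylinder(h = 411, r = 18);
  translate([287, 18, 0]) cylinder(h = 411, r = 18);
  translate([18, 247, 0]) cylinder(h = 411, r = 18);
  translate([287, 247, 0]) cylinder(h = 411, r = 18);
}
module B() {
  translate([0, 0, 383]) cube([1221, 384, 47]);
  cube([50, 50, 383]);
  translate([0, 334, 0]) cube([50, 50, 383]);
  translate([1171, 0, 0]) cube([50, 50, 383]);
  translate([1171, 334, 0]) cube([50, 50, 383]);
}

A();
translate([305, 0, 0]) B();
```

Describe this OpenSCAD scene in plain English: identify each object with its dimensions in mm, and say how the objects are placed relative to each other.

A is a four-legged stool. The seat is 305×265 mm, 27 mm thick, top at z = 438 mm. It stands on four round legs, each 36 mm in diameter, from z = 0 to the seat underside, each leg's axis is inset half a diameter from the nearest pair of seat edges (so the leg's bounding box is flush with the corner).

B is a bench: a 1221×384 mm seat slab, 47 mm thick, top at z = 430 mm, on four 50×50 mm square legs flush with the seat corners and standing on z = 0.

The bench is against the stool's +x side, with their −y faces flush.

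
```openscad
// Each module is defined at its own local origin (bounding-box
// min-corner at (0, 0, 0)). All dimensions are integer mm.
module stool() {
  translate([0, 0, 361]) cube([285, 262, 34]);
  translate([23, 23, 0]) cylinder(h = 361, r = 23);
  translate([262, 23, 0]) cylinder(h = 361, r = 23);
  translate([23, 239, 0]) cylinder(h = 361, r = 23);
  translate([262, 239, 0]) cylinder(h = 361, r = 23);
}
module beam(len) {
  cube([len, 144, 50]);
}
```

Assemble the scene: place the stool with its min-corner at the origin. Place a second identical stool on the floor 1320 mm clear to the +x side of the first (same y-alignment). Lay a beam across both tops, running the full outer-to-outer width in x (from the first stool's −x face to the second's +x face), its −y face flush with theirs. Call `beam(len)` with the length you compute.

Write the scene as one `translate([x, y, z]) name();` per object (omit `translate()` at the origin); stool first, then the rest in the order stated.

stool();
translate([1605, 0, 0]) stool();
translate([0, 0, 395]) beam(1890);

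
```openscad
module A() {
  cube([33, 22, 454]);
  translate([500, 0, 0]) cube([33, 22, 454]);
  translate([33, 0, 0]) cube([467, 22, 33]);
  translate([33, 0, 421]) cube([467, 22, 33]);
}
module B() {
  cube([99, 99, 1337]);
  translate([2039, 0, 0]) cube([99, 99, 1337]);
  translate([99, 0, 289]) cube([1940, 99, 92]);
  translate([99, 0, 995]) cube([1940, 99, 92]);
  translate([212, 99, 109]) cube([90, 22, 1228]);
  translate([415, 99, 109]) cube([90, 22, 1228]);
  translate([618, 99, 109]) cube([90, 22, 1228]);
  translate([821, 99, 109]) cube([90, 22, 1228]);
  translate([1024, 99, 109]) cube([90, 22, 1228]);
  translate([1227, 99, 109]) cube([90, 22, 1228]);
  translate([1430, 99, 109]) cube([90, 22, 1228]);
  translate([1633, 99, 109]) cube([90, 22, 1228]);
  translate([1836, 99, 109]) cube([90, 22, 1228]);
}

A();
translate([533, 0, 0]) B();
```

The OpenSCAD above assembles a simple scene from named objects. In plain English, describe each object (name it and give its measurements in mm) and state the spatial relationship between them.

A is a picture frame with a 467×388 mm rectangular opening (x by z) and a uniform 33 mm border on every side. Frame depth is 22 mm along y. It is built from two vertical stiles running the full outside height and two horizontal rails spanning the gap between the stiles.

B is a fence section. Two 99×99 mm posts, 1337 mm tall, stand on the floor with a clear span of 1940 mm between their inner faces. Two horizontal rails of 99×92 mm section span the gap between the posts with their undersides at z = 289 mm and z = 995 mm, flush with the posts' −y face. 9 pickets, each 90 mm wide, 22 mm thick and 1228 mm tall, are fixed to the +y face of the rails with their bottoms at z = 109 mm, evenly spaced across the span with equal gaps (rounded down to the nearest mm) at the −x end and between each pair — any rounding remainder accumulates at the +x end.

The fence section is against the picture frame's +x side, with their −y faces flush.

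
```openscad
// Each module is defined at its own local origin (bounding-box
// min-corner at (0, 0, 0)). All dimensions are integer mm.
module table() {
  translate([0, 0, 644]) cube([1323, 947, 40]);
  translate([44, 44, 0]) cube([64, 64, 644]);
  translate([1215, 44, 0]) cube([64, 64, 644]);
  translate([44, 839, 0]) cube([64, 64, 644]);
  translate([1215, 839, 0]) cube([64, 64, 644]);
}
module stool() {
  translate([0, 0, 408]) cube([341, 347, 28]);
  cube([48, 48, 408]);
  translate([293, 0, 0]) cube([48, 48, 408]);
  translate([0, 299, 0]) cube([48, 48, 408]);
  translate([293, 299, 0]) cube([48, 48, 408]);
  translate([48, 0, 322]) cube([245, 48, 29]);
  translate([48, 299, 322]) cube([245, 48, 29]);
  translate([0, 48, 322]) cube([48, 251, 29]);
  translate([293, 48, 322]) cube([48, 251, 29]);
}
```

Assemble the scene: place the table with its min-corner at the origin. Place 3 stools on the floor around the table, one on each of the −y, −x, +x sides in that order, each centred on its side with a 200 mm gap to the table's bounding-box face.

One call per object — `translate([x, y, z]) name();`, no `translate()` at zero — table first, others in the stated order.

table();
translate([491, -547, 0]) stool();
translate([-541, 300, 0]) stool();
translate([1523, 300, 0]) stool();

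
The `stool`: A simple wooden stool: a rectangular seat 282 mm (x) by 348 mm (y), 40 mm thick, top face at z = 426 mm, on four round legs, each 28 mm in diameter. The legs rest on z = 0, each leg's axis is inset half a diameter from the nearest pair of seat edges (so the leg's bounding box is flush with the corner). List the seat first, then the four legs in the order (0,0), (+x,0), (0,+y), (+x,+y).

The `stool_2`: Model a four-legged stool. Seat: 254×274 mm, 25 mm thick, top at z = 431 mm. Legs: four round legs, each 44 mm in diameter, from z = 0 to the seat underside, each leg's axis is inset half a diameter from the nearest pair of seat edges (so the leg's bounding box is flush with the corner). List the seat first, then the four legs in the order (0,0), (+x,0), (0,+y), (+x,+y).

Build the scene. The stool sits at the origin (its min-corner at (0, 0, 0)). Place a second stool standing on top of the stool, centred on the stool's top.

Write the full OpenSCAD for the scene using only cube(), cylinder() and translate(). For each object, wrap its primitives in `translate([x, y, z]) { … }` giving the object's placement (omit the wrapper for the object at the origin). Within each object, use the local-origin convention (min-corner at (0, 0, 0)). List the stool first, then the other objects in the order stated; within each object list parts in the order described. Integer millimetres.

translate([0, 0, 386]) cube([282, 348, 40]);
translate([14, 14, 0]) cylinder(h = 386, r = 14);
translate([268, 14, 0]) cylinder(h = 386, r = 14);
translate([14, 334, 0]) cylinder(h = 386, r = 14);
translate([268, 334, 0]) cylinder(h = 386, r = 14);
translate([14, 37, 426]) {
  translate([0, 0, 406]) cube([254, 274, 25]);
  translate([22, 22, 0]) cylinder(h = 406, r = 22);
  translate([232, 22, 0]) cylinder(h = 406, r = 22);
  translate([22, 252, 0]) cylinder(h = 406, r = 22);
  translate([232, 252, 0]) cylinder(h = 406, r = 22);
}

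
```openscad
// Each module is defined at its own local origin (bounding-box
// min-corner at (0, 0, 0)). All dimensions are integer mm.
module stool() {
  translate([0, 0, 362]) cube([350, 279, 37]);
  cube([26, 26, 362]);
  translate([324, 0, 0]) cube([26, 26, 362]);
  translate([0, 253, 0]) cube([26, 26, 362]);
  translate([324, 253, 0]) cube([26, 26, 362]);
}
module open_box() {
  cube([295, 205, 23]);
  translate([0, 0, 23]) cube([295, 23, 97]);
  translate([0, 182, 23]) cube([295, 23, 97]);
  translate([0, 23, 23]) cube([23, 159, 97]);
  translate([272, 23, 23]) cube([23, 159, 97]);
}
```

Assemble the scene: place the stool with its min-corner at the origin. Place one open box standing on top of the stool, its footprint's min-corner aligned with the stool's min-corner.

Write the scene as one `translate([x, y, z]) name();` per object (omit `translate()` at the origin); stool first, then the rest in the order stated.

stool();
translate([0, 0, 399]) open_box();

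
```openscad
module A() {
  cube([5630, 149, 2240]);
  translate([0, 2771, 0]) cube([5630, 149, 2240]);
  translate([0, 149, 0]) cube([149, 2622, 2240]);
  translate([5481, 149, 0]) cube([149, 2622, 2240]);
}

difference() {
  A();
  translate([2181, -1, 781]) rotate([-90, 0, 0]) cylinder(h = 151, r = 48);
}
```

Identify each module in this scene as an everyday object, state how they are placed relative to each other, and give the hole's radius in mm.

A is a house frame. The house frame has a circular hole through its front wall. The hole's radius is 48 mm.

The subtracted cylinder has r = 48 mm.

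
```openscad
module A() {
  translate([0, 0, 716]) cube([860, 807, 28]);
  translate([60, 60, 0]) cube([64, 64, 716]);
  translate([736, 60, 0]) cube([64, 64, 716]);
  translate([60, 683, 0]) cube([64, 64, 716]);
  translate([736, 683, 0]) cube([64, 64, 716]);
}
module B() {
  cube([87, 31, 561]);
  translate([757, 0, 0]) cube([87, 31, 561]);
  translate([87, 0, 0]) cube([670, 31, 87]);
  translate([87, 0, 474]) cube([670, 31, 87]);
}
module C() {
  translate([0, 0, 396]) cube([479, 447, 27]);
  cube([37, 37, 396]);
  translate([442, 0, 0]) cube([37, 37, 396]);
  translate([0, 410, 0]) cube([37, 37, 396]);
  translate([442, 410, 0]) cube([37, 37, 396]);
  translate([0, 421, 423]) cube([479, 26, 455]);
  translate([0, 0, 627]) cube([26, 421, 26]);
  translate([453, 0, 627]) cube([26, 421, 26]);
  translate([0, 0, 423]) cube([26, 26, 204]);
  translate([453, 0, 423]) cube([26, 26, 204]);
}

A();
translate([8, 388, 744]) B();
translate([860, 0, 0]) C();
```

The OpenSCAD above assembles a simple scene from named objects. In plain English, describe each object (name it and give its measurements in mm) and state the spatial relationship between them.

A is a rectangular dining table. The top is 860×807×28 mm with its upper surface at z = 744 mm. It stands on four 64×64 mm square legs, each inset 60 mm from the nearest pair of top edges, running from the floor to the underside of the top.

B is a rectangular picture frame lying in the x–z plane (depth along y). The opening is 670 mm wide (x) by 387 mm tall (z), surrounded by a border 87 mm wide on all four sides. The frame is 31 mm deep and is made of two full-height vertical stiles with two horizontal rails fitted between them.

C is a chair: 479×447 mm seat, 27 mm thick, top at z = 423 mm, on four 37 mm square corner legs flush with the seat edges. A 26 mm thick backrest slab spans the full seat width, extending 455 mm above the seat top, its back face flush with the seat's +y edge. Two armrests of 26×26 mm section run along each side from the seat's front edge to the front of the backrest, top faces 230 mm above the seat top and outer faces flush with the seat's x-edges; a 26×26 mm post under the front of each armrest stands on the seat at the front corner.

The picture frame is on top of the table, centred. The chair is against the table's +x side, with their −y faces flush.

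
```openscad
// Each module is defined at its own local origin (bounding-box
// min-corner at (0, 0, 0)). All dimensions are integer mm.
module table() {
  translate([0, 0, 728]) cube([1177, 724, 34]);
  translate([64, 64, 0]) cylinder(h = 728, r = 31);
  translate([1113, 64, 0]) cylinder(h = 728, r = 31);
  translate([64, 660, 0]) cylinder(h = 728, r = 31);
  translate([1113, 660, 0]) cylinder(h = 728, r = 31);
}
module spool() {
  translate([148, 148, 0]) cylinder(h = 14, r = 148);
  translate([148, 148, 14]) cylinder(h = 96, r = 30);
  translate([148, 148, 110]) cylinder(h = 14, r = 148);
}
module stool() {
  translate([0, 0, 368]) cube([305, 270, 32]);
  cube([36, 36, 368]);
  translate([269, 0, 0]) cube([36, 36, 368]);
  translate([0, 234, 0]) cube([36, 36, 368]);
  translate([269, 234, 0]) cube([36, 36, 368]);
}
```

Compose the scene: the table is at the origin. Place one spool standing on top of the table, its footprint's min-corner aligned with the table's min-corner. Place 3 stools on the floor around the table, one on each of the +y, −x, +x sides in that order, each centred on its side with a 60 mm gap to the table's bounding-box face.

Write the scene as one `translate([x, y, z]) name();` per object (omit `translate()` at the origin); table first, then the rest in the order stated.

table();
translate([0, 0, 762]) spool();
translate([436, 784, 0]) stool();
translate([-365, 227, 0]) stool();
translate([1237, 227, 0]) stool();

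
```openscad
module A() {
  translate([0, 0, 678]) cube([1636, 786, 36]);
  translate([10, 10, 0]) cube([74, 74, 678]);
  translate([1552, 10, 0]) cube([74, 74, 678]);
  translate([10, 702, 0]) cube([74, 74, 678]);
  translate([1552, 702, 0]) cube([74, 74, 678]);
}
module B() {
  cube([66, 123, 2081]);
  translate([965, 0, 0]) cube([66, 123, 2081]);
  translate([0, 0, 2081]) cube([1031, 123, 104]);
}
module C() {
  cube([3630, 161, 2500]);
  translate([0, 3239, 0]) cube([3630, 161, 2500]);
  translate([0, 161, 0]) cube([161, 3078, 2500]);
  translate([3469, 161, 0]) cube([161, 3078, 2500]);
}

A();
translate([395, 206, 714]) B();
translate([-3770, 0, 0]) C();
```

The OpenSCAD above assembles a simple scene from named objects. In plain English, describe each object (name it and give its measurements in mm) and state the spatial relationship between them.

A is a table: top 1636 mm (x) × 786 mm (y), 36 mm thick, upper face at z = 714 mm, on four 74×74 mm square legs, each inset 10 mm from the nearest pair of top edges, running from z = 0 to the bottom of the top.

B is a rectangular door frame: two vertical jambs of 66×123 mm section, 2081 mm tall, with a clear opening 899 mm wide between their inner faces. A header 104 mm tall and 123 mm deep lies on top of the jambs and spans the full outside width.

C is the wall frame of a small rectangular building: four walls, each 2500 mm tall and 161 mm thick, enclosing a footprint 3630 mm (x) by 3400 mm (y) outside-to-outside, with no floor or roof. The front and back walls (the −y and +y sides) span the full width; the two side walls fit between them.

The door frame is on top of the table. The house frame is on the floor beside the table on its −x side.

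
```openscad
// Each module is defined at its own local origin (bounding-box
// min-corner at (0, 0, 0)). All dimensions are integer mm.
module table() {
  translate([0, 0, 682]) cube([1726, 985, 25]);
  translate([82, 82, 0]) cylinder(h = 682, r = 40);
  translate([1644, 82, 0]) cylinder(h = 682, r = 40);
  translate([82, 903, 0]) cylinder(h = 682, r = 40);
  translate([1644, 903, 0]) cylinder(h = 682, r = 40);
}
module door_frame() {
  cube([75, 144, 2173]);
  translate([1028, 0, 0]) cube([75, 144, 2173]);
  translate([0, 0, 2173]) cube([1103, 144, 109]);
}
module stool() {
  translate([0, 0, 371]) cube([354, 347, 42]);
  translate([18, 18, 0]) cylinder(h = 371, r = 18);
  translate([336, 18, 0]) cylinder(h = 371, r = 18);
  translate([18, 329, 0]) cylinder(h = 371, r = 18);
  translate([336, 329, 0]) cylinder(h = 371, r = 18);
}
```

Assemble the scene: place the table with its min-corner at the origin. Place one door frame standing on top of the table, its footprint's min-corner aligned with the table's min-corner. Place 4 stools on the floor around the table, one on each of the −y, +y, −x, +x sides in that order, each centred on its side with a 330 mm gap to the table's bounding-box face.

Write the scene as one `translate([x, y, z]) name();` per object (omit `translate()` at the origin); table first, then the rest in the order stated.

table();
translate([0, 0, 707]) door_frame();
translate([686, -677, 0]) stool();
translate([686, 1315, 0]) stool();
translate([-684, 319, 0]) stool();
translate([2056, 319, 0]) stool();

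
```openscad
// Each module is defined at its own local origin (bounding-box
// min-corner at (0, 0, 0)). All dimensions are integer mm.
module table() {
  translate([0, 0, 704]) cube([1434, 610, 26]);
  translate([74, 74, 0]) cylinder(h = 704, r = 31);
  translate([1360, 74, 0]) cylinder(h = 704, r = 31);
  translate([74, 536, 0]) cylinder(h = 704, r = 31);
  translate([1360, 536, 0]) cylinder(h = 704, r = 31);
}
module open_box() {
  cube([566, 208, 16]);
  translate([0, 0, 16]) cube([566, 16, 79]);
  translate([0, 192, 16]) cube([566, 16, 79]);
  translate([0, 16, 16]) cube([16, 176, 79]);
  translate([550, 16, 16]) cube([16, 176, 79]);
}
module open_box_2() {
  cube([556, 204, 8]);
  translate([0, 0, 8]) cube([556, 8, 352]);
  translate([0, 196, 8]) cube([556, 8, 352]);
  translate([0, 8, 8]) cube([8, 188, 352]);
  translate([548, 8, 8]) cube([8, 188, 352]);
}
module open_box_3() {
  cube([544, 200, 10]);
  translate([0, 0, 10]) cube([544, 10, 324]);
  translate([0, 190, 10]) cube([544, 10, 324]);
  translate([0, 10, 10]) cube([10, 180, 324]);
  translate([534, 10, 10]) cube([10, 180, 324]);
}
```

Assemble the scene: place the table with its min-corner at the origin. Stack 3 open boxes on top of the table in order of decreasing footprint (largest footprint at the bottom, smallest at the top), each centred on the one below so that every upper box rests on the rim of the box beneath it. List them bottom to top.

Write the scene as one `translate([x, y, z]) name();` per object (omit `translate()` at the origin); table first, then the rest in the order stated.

table();
translate([434, 201, 730]) open_box();
translate([439, 203, 825]) open_box_2();
translate([445, 205, 1185]) open_box_3();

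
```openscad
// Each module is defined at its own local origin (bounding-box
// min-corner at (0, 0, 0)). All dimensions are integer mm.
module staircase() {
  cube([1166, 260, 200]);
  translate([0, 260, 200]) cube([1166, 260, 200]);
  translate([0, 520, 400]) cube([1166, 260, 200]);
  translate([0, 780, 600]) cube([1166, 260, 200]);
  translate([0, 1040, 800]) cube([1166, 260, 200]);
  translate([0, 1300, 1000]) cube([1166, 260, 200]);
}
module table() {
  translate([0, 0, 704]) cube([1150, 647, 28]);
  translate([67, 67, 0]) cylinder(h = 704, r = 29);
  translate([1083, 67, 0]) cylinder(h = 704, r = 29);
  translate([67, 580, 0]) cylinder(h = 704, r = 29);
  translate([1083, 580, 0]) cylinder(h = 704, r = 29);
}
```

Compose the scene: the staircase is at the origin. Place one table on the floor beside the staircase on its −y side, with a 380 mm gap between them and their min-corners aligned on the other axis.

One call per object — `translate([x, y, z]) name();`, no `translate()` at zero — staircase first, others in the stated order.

staircase();
translate([0, -1027, 0]) table();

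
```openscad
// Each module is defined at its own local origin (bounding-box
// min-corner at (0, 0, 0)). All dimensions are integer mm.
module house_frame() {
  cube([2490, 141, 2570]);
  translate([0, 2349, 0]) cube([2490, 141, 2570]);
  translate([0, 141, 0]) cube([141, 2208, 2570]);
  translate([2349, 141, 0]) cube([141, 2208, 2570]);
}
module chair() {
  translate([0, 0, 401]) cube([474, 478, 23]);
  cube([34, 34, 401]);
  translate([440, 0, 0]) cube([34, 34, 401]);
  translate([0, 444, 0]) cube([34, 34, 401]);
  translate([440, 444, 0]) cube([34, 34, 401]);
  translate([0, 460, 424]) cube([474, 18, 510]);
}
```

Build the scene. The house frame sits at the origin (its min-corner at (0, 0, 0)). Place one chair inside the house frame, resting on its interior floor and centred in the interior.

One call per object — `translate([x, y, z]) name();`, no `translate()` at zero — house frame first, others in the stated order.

house_frame();
translate([1008, 1006, 0]) chair();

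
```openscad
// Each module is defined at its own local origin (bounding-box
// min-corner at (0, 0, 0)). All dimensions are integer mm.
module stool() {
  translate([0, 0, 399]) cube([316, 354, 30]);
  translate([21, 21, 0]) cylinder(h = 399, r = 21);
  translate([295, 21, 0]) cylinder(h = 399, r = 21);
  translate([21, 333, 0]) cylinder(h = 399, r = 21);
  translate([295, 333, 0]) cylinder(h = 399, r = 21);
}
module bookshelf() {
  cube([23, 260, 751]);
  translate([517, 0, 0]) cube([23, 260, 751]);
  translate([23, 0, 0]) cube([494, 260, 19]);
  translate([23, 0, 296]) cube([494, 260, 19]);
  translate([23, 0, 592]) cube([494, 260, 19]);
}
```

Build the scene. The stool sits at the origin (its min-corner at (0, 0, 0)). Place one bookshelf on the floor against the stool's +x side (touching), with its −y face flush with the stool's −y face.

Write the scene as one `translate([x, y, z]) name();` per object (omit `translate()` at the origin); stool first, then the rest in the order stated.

stool();
translate([316, 0, 0]) bookshelf();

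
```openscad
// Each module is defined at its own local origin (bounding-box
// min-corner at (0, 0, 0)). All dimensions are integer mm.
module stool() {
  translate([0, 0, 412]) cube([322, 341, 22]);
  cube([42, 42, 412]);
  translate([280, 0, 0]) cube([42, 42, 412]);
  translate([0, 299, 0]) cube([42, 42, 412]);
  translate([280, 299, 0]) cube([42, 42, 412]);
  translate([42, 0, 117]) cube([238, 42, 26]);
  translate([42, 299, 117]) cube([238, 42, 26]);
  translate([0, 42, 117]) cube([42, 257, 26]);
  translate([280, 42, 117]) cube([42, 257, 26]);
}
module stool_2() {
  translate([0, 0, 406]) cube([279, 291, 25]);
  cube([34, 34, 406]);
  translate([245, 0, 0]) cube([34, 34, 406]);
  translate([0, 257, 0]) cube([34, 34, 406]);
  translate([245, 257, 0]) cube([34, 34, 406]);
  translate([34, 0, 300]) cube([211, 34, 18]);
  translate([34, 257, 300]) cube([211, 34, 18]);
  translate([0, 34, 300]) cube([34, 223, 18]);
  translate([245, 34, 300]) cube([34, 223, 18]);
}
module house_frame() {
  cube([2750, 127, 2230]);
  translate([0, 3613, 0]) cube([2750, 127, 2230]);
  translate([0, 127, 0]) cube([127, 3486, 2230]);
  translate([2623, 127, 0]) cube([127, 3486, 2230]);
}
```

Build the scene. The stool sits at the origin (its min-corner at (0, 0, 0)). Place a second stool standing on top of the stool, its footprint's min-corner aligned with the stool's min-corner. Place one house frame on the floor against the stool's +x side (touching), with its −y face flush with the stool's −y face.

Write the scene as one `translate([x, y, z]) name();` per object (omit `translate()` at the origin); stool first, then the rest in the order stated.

stool();
translate([0, 0, 434]) stool_2();
translate([322, 0, 0]) house_frame();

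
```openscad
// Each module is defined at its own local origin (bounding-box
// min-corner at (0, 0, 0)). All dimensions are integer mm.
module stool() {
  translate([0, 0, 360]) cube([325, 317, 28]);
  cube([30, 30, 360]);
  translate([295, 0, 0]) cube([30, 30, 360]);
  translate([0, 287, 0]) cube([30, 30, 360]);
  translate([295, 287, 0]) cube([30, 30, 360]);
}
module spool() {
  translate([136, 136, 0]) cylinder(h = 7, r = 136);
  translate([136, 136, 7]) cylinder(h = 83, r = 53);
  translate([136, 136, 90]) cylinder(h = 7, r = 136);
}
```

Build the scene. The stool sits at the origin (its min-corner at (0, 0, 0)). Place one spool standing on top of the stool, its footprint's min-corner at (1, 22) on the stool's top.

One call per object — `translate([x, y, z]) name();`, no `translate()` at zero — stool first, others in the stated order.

stool();
translate([1, 22, 388]) spool();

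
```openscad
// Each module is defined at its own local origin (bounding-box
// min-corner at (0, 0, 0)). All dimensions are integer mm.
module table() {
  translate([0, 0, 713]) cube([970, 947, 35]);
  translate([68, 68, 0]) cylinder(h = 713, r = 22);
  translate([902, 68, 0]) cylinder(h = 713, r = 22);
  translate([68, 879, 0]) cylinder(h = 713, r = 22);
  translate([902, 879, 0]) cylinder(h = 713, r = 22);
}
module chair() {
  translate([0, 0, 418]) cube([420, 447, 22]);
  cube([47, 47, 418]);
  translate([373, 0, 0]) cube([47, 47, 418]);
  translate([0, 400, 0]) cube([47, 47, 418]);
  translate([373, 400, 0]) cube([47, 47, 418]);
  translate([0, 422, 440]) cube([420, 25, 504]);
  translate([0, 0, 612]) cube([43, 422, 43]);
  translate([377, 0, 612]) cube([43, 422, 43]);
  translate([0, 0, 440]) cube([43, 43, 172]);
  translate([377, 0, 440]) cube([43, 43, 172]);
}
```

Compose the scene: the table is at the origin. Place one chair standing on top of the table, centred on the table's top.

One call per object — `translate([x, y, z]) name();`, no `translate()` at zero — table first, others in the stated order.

table();
translate([275, 250, 748]) chair();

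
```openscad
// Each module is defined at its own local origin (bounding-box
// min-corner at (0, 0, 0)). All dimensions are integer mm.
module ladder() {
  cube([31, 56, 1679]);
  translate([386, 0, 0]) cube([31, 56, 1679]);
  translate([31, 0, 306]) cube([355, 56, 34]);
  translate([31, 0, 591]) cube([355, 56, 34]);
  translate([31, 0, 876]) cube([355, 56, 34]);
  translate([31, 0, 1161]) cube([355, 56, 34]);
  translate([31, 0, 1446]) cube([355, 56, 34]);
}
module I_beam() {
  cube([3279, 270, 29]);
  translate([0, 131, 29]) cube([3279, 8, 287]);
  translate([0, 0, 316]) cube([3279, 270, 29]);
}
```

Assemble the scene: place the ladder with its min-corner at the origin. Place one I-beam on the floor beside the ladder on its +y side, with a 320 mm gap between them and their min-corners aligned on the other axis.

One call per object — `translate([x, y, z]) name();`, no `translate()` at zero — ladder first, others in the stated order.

ladder();
translate([0, 376, 0]) I_beam();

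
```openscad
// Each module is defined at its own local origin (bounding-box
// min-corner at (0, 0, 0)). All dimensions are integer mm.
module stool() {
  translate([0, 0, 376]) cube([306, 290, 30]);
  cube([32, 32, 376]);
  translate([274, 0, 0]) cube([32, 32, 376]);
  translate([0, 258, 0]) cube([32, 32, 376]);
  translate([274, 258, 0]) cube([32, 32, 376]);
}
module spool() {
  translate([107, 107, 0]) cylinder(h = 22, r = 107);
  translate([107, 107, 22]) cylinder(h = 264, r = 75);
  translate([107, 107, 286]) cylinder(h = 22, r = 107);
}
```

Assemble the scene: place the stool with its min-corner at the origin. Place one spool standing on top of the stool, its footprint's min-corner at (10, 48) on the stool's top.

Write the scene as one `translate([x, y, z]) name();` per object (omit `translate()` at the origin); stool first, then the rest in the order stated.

stool();
translate([10, 48, 406]) spool();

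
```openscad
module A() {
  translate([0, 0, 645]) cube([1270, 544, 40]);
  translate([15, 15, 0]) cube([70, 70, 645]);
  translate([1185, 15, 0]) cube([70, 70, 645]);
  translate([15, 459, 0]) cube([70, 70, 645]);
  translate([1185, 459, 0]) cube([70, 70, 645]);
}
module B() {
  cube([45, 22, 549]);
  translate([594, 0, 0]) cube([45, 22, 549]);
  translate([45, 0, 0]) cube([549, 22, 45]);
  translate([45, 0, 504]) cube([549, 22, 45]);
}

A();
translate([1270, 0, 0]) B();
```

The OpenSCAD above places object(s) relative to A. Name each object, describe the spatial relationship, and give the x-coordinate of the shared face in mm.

A is a table. B is a picture frame. The picture frame is against the table's +x side, with their −y faces flush. The x-coordinate of the shared face is 1270 mm.

The table's +x face and the picture frame's −x face are both at x = 1270 mm.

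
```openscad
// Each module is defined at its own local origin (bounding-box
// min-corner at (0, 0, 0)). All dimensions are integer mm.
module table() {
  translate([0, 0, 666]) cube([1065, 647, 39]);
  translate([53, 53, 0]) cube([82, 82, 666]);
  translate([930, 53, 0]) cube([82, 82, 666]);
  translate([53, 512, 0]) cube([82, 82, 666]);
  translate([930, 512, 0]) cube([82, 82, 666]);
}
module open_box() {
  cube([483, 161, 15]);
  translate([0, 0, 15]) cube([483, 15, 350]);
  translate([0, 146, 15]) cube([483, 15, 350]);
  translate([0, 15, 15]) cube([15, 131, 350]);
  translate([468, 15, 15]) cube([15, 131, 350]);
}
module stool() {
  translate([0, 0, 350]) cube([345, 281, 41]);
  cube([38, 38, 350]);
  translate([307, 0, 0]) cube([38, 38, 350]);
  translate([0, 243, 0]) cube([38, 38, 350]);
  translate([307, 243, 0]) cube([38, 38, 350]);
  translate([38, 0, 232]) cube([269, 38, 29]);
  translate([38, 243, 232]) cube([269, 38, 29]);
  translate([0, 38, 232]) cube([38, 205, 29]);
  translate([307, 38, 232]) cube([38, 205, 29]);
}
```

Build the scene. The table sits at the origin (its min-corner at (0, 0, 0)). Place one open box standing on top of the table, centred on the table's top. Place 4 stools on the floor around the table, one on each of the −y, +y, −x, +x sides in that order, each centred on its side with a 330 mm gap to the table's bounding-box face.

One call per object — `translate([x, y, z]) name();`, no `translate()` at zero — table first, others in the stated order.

table();
translate([291, 243, 705]) open_box();
translate([360, -611, 0]) stool();
translate([360, 977, 0]) stool();
translate([-675, 183, 0]) stool();
translate([1395, 183, 0]) stool();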